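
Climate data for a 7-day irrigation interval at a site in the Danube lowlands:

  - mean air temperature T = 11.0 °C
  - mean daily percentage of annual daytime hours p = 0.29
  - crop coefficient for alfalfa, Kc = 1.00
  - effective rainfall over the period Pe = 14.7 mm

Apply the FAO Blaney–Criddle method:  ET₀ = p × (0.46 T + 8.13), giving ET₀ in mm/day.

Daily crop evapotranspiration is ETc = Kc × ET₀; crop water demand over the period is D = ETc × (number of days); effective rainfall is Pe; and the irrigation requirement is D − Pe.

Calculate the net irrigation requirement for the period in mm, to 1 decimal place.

ET₀ = 0.29 × (0.46 × 11.0 + 8.13) = 0.29 × 13.190 = 3.8251 mm/d
ETc = Kc × ET₀ = 1.00 × 3.8251 = 3.8251 mm/d
Crop demand D = ETc × 7 d = 3.8251 × 7 = 26.776 mm
D − Pe = 26.776 − 14.7 = 12.076 mm

12.1 mm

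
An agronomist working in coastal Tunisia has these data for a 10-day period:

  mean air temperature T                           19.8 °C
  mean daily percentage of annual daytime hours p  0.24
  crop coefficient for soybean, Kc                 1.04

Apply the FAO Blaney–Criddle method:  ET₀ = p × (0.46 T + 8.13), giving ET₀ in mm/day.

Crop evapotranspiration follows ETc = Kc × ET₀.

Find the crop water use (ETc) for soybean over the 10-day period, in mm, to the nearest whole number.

43 mm

ET₀ = 0.24 × (0.46 × 19.8 + 8.13) = 0.24 × 17.238 = 4.1371 mm/d
ETc = Kc × ET₀ = 1.04 × 4.1371 = 4.3026 mm/d
Over 10 days: 4.3026 × 10 = 43.026 mm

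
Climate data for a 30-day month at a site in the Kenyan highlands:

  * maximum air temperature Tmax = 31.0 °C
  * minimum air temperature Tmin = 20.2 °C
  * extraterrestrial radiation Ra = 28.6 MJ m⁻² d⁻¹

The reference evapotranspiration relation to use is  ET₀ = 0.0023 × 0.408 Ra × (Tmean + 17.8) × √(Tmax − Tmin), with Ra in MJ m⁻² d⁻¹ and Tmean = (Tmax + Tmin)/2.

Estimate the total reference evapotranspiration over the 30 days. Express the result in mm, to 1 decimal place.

114.8 mm

Tmean = (31.0 + 20.2)/2 = 25.60 °C
0.408 Ra = 0.408 × 28.6 = 11.6688 mm/d equivalent
ET₀ = 0.0023 × 11.6688 × (25.60 + 17.8) × √10.8 = 0.0023 × 11.6688 × 43.40 × 3.2863 = 3.8278 mm/d
Over 30 days: 3.8278 × 30 = 114.834 mm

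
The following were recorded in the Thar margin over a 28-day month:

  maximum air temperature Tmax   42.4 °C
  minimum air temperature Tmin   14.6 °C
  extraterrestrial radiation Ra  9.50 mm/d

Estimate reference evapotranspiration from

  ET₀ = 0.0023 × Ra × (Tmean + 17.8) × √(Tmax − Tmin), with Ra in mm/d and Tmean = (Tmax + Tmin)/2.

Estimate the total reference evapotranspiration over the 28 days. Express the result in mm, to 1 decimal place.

149.4 mm

Tmean = (42.4 + 14.6)/2 = 28.50 °C
ET₀ = 0.0023 × 9.50 × (28.50 + 17.8) × √27.8 = 0.0023 × 9.50 × 46.30 × 5.2726 = 5.3341 mm/d
Over 28 days: 5.3341 × 28 = 149.355 mm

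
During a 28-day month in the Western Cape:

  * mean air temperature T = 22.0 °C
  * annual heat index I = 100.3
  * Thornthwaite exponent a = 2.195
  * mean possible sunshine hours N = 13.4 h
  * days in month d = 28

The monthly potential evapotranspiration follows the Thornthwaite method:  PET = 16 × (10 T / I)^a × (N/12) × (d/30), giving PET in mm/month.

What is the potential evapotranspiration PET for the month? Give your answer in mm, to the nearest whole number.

10T/I = 10 × 22.0 / 100.3 = 2.1934
(10T/I)^a = 2.1934^2.195 = 5.6073
Uncorrected PET = 16 × 5.6073 = 89.717 mm
Correction = (N/12)(d/30) = (13.4/12)(28/30) = 1.0422
PET = 89.717 × 1.0422 = 93.503 mm/month

94 mm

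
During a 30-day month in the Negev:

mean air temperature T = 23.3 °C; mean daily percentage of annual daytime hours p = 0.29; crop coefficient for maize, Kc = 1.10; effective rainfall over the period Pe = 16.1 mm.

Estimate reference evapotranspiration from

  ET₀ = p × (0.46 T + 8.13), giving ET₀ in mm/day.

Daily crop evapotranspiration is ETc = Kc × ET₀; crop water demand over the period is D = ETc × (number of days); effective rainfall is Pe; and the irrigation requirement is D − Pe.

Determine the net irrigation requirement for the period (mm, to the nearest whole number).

164 mm

ET₀ = 0.29 × (0.46 × 23.3 + 8.13) = 0.29 × 18.848 = 5.4659 mm/d
ETc = Kc × ET₀ = 1.10 × 5.4659 = 6.0125 mm/d
Crop demand D = ETc × 30 d = 6.0125 × 30 = 180.375 mm
D − Pe = 180.375 − 16.1 = 164.275 mm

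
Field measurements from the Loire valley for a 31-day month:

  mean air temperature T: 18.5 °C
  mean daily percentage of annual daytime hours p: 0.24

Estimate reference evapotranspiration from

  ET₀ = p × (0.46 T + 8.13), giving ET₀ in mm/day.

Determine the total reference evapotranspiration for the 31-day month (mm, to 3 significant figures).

ET₀ = 0.24 × (0.46 × 18.5 + 8.13) = 0.24 × 16.640 = 3.9936 mm/d
Monthly total = 3.9936 × 31 = 123.802 mm

124 mm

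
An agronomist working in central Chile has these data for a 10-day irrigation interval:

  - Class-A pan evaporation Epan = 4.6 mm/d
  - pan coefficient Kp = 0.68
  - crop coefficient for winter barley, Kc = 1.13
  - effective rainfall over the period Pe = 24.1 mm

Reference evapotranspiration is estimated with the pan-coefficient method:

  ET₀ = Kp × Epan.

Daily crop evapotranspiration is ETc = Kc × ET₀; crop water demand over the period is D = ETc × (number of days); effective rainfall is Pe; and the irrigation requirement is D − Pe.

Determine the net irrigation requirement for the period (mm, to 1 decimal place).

11.2 mm

ET₀ = 0.68 × 4.6 = 3.1280 mm/d
ETc = Kc × ET₀ = 1.13 × 3.1280 = 3.5346 mm/d
Crop demand D = ETc × 10 d = 3.5346 × 10 = 35.346 mm
D − Pe = 35.346 − 24.1 = 11.246 mm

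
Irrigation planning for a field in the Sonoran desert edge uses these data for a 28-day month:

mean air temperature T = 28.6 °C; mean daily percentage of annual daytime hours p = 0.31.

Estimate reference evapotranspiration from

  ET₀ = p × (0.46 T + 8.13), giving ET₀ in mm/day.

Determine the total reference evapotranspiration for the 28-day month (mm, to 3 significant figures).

ET₀ = 0.31 × (0.46 × 28.6 + 8.13) = 0.31 × 21.286 = 6.5987 mm/d
Monthly total = 6.5987 × 28 = 184.764 mm

185 mm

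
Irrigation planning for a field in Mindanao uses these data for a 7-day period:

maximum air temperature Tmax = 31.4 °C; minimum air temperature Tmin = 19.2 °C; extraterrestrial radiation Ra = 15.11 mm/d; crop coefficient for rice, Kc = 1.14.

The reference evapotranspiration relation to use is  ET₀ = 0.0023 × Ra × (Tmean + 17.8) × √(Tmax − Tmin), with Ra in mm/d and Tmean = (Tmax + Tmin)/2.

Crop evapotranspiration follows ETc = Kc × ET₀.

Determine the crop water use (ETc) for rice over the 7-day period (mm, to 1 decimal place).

Tmean = (31.4 + 19.2)/2 = 25.30 °C
ET₀ = 0.0023 × 15.11 × (25.30 + 17.8) × √12.2 = 0.0023 × 15.11 × 43.10 × 3.4928 = 5.2317 mm/d
ETc = Kc × ET₀ = 1.14 × 5.2317 = 5.9641 mm/d
Over 7 days: 5.9641 × 7 = 41.749 mm

41.7 mm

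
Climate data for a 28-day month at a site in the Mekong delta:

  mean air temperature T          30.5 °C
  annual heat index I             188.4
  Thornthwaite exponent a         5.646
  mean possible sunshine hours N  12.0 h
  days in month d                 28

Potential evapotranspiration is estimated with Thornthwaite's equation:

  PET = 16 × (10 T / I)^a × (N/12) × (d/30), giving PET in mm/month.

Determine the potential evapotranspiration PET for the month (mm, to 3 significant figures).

227 mm

10T/I = 10 × 30.5 / 188.4 = 1.6189
(10T/I)^a = 1.6189^5.646 = 15.1795
Uncorrected PET = 16 × 15.1795 = 242.872 mm
Correction = (N/12)(d/30) = (12.0/12)(28/30) = 0.9333
PET = 242.872 × 0.9333 = 226.672 mm/month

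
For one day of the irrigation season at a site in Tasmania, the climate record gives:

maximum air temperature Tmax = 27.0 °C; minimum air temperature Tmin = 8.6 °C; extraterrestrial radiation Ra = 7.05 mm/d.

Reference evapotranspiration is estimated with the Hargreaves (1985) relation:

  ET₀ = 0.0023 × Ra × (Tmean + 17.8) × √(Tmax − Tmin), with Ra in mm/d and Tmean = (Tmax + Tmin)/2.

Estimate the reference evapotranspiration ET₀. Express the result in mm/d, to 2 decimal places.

Tmean = (27.0 + 8.6)/2 = 17.80 °C
ET₀ = 0.0023 × 7.05 × (17.80 + 17.8) × √18.4 = 0.0023 × 7.05 × 35.60 × 4.2895 = 2.4761 mm/d

2.48 mm/d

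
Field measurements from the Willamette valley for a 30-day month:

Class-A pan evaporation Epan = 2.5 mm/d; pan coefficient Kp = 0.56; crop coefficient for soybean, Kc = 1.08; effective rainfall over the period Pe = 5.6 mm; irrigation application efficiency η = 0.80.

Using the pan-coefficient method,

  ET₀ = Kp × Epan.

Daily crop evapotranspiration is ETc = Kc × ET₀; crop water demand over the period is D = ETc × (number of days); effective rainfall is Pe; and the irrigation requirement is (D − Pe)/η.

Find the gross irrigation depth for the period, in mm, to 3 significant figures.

49.7 mm

ET₀ = 0.56 × 2.5 = 1.4000 mm/d
ETc = Kc × ET₀ = 1.08 × 1.4000 = 1.5120 mm/d
Crop demand D = ETc × 30 d = 1.5120 × 30 = 45.360 mm
D − Pe = 45.360 − 5.6 = 39.760 mm
Gross irrigation = 39.760 / 0.80 = 49.700 mm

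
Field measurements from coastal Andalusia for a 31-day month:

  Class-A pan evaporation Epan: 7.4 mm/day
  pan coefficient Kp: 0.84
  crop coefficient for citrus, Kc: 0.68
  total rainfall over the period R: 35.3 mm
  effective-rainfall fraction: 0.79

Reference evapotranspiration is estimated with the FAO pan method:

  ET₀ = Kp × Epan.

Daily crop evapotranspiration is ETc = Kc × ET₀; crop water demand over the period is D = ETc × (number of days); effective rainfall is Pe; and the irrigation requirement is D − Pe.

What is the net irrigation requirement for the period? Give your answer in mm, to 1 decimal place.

103.1 mm

ET₀ = 0.84 × 7.4 = 6.2160 mm/d
ETc = Kc × ET₀ = 0.68 × 6.2160 = 4.2269 mm/d
Crop demand D = ETc × 31 d = 4.2269 × 31 = 131.034 mm
Pe = 0.79 × 35.3 = 27.887 mm
D − Pe = 131.034 − 27.887 = 103.147 mm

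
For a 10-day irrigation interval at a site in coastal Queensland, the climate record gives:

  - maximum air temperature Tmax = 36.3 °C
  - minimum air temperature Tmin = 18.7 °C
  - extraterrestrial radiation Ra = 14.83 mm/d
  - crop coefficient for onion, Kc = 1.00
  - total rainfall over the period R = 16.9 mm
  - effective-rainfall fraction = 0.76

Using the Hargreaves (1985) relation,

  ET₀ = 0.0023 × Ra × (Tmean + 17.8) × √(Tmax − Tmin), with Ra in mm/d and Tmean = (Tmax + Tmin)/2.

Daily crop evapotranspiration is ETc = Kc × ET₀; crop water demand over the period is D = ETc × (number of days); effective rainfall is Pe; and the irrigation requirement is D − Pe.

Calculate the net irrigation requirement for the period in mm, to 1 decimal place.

Tmean = (36.3 + 18.7)/2 = 27.50 °C
ET₀ = 0.0023 × 14.83 × (27.50 + 17.8) × √17.6 = 0.0023 × 14.83 × 45.30 × 4.1952 = 6.4822 mm/d
ETc = Kc × ET₀ = 1.00 × 6.4822 = 6.4822 mm/d
Crop demand D = ETc × 10 d = 6.4822 × 10 = 64.822 mm
Pe = 0.76 × 16.9 = 12.844 mm
D − Pe = 64.822 − 12.844 = 51.978 mm

52.0 mm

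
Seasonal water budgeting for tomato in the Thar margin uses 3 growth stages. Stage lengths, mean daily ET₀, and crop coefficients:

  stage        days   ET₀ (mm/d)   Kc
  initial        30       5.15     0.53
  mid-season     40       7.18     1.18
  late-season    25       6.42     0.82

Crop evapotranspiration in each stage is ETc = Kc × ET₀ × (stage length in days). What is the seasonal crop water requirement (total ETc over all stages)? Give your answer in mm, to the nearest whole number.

552 mm

initial: 0.53 × 5.15 × 30 = 81.89 mm
mid-season: 1.18 × 7.18 × 40 = 338.90 mm
late-season: 0.82 × 6.42 × 25 = 131.61 mm
Seasonal total = 552.40 mm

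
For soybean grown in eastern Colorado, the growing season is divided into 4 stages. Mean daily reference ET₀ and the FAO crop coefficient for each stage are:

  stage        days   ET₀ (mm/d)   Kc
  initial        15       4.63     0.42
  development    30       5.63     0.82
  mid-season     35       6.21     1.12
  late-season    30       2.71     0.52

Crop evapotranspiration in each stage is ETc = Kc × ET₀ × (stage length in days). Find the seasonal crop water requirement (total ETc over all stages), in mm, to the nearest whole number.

453 mm

initial: 0.42 × 4.63 × 15 = 29.17 mm
development: 0.82 × 5.63 × 30 = 138.50 mm
mid-season: 1.12 × 6.21 × 35 = 243.43 mm
late-season: 0.52 × 2.71 × 30 = 42.28 mm
Seasonal total = 453.38 mm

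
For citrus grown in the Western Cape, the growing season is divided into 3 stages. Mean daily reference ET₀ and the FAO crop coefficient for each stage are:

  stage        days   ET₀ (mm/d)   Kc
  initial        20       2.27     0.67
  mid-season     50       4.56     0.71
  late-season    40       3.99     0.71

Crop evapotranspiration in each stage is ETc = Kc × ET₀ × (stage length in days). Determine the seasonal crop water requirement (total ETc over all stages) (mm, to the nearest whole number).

initial: 0.67 × 2.27 × 20 = 30.42 mm
mid-season: 0.71 × 4.56 × 50 = 161.88 mm
late-season: 0.71 × 3.99 × 40 = 113.32 mm
Seasonal total = 305.62 mm

306 mm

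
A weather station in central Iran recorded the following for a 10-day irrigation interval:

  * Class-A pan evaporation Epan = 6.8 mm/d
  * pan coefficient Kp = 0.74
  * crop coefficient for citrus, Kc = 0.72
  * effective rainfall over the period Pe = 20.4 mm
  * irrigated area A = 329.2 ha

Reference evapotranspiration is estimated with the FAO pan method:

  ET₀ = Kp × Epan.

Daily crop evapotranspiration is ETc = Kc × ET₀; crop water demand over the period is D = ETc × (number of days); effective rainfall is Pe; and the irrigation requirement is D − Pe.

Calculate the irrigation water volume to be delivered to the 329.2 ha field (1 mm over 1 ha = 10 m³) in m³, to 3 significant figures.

52100 m³

ET₀ = 0.74 × 6.8 = 5.0320 mm/d
ETc = Kc × ET₀ = 0.72 × 5.0320 = 3.6230 mm/d
Crop demand D = ETc × 10 d = 3.6230 × 10 = 36.230 mm
D − Pe = 36.230 − 20.4 = 15.830 mm
Volume = 15.830 mm × 329.2 ha × 10 = 52112.4 m³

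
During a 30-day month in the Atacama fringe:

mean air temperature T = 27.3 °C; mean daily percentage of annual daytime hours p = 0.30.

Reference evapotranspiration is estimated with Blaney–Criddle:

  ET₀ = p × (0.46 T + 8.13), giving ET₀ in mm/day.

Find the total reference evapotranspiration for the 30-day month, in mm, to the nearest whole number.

ET₀ = 0.30 × (0.46 × 27.3 + 8.13) = 0.30 × 20.688 = 6.2064 mm/d
Monthly total = 6.2064 × 30 = 186.192 mm

186 mm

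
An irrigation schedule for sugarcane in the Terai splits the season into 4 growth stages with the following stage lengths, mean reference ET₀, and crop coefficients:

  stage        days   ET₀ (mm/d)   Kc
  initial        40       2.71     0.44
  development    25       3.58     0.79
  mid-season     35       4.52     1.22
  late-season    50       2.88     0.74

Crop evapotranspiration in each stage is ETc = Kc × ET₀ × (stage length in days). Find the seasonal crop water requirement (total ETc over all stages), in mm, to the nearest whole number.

initial: 0.44 × 2.71 × 40 = 47.70 mm
development: 0.79 × 3.58 × 25 = 70.71 mm
mid-season: 1.22 × 4.52 × 35 = 193.00 mm
late-season: 0.74 × 2.88 × 50 = 106.56 mm
Seasonal total = 417.97 mm

418 mm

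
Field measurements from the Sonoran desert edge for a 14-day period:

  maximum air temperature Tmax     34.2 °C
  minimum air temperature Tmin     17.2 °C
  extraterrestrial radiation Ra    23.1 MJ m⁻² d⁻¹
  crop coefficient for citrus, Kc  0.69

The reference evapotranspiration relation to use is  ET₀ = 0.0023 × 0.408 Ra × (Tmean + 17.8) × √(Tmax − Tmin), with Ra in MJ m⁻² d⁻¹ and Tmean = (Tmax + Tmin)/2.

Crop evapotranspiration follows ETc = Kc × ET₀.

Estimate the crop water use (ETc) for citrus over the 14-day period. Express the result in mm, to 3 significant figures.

Tmean = (34.2 + 17.2)/2 = 25.70 °C
0.408 Ra = 0.408 × 23.1 = 9.4248 mm/d equivalent
ET₀ = 0.0023 × 9.4248 × (25.70 + 17.8) × √17.0 = 0.0023 × 9.4248 × 43.50 × 4.1231 = 3.8879 mm/d
ETc = Kc × ET₀ = 0.69 × 3.8879 = 2.6827 mm/d
Over 14 days: 2.6827 × 14 = 37.558 mm

37.6 mm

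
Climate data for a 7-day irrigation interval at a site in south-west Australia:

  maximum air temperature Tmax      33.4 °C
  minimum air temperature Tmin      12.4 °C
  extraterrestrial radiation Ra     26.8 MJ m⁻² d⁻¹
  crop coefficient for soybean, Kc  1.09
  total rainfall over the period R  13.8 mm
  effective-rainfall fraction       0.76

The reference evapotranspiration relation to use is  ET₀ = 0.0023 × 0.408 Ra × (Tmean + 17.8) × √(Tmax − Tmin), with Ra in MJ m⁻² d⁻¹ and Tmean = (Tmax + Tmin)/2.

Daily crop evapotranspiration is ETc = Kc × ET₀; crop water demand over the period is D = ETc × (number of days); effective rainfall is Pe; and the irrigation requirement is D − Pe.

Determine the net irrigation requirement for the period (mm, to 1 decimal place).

Tmean = (33.4 + 12.4)/2 = 22.90 °C
0.408 Ra = 0.408 × 26.8 = 10.9344 mm/d equivalent
ET₀ = 0.0023 × 10.9344 × (22.90 + 17.8) × √21.0 = 0.0023 × 10.9344 × 40.70 × 4.5826 = 4.6906 mm/d
ETc = Kc × ET₀ = 1.09 × 4.6906 = 5.1128 mm/d
Crop demand D = ETc × 7 d = 5.1128 × 7 = 35.790 mm
Pe = 0.76 × 13.8 = 10.488 mm
D − Pe = 35.790 − 10.488 = 25.302 mm

25.3 mm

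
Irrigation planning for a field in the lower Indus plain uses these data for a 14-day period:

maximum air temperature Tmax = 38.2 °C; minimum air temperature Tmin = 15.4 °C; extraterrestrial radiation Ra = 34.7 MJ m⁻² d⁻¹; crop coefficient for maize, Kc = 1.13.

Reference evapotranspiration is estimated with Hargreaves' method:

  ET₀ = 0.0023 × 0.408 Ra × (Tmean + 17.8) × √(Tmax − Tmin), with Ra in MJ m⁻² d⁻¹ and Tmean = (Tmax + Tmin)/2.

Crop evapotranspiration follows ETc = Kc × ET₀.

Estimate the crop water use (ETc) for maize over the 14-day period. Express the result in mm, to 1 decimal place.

109.7 mm

Tmean = (38.2 + 15.4)/2 = 26.80 °C
0.408 Ra = 0.408 × 34.7 = 14.1576 mm/d equivalent
ET₀ = 0.0023 × 14.1576 × (26.80 + 17.8) × √22.8 = 0.0023 × 14.1576 × 44.60 × 4.7749 = 6.9345 mm/d
ETc = Kc × ET₀ = 1.13 × 6.9345 = 7.8360 mm/d
Over 14 days: 7.8360 × 14 = 109.704 mm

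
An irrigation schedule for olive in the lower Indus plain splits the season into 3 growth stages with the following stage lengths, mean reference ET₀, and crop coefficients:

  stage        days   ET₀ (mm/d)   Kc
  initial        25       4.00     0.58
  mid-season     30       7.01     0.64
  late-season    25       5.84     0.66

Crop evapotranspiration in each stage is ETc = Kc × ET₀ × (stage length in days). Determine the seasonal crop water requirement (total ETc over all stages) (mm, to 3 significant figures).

289 mm

initial: 0.58 × 4.00 × 25 = 58.00 mm
mid-season: 0.64 × 7.01 × 30 = 134.59 mm
late-season: 0.66 × 5.84 × 25 = 96.36 mm
Seasonal total = 288.95 mm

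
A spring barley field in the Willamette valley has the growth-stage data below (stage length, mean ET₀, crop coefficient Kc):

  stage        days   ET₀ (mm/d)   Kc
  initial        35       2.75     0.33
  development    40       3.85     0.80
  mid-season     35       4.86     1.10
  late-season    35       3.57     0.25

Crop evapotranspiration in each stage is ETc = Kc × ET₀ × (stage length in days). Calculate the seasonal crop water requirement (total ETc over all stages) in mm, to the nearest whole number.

373 mm

initial: 0.33 × 2.75 × 35 = 31.76 mm
development: 0.80 × 3.85 × 40 = 123.20 mm
mid-season: 1.10 × 4.86 × 35 = 187.11 mm
late-season: 0.25 × 3.57 × 35 = 31.24 mm
Seasonal total = 373.31 mm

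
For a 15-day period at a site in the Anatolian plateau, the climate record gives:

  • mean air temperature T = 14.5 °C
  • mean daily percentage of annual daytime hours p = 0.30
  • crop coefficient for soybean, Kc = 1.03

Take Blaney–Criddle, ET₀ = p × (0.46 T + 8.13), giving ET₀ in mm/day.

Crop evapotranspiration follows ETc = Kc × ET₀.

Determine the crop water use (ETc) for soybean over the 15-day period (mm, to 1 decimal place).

ET₀ = 0.30 × (0.46 × 14.5 + 8.13) = 0.30 × 14.800 = 4.4400 mm/d
ETc = Kc × ET₀ = 1.03 × 4.4400 = 4.5732 mm/d
Over 15 days: 4.5732 × 15 = 68.598 mm

68.6 mm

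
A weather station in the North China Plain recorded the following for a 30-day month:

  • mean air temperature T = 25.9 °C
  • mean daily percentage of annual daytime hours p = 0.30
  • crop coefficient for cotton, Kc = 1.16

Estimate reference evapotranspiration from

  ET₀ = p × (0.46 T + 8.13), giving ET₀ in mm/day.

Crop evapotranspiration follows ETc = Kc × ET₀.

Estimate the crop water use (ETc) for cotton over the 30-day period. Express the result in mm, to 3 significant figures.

209 mm

ET₀ = 0.30 × (0.46 × 25.9 + 8.13) = 0.30 × 20.044 = 6.0132 mm/d
ETc = Kc × ET₀ = 1.16 × 6.0132 = 6.9753 mm/d
Over 30 days: 6.9753 × 30 = 209.259 mm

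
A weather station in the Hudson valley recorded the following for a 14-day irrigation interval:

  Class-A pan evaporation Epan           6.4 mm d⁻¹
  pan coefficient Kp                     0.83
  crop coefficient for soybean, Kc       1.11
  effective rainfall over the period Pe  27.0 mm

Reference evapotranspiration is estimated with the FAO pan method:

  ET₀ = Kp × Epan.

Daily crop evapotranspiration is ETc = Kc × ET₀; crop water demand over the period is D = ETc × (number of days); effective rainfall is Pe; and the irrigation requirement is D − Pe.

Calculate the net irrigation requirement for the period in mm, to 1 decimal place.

ET₀ = 0.83 × 6.4 = 5.3120 mm/d
ETc = Kc × ET₀ = 1.11 × 5.3120 = 5.8963 mm/d
Crop demand D = ETc × 14 d = 5.8963 × 14 = 82.548 mm
D − Pe = 82.548 − 27.0 = 55.548 mm

55.5 mm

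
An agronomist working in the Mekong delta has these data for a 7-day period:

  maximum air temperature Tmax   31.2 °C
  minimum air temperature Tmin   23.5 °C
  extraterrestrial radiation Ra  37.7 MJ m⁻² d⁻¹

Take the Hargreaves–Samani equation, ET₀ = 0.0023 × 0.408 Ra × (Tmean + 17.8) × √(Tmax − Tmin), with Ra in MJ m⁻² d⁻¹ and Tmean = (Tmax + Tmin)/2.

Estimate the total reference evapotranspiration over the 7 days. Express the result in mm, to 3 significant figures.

Tmean = (31.2 + 23.5)/2 = 27.35 °C
0.408 Ra = 0.408 × 37.7 = 15.3816 mm/d equivalent
ET₀ = 0.0023 × 15.3816 × (27.35 + 17.8) × √7.7 = 0.0023 × 15.3816 × 45.15 × 2.7749 = 4.4324 mm/d
Over 7 days: 4.4324 × 7 = 31.027 mm

31.0 mm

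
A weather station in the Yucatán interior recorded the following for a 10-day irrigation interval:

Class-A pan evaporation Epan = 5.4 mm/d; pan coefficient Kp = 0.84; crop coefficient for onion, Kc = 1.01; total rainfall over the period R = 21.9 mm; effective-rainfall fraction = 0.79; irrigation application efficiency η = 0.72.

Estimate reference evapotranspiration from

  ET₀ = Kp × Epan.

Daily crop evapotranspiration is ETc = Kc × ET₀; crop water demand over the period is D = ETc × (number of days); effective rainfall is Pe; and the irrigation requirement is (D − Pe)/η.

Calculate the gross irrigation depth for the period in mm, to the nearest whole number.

40 mm

ET₀ = 0.84 × 5.4 = 4.5360 mm/d
ETc = Kc × ET₀ = 1.01 × 4.5360 = 4.5814 mm/d
Crop demand D = ETc × 10 d = 4.5814 × 10 = 45.814 mm
Pe = 0.79 × 21.9 = 17.301 mm
D − Pe = 45.814 − 17.301 = 28.513 mm
Gross irrigation = 28.513 / 0.72 = 39.601 mm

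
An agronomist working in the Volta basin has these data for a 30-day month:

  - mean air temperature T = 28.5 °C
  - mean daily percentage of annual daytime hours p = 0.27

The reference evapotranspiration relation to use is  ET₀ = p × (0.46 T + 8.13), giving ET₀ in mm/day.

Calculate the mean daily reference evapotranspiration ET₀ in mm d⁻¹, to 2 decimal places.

ET₀ = 0.27 × (0.46 × 28.5 + 8.13) = 0.27 × 21.240 = 5.7348 mm/d

5.73 mm d⁻¹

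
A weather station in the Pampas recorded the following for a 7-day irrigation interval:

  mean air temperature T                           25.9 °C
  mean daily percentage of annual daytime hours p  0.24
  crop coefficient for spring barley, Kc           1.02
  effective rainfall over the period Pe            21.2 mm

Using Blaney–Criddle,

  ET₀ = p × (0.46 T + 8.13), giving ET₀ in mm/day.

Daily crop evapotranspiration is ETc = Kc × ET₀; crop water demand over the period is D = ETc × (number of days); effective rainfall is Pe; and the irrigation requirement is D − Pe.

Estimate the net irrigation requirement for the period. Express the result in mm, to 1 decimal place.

ET₀ = 0.24 × (0.46 × 25.9 + 8.13) = 0.24 × 20.044 = 4.8106 mm/d
ETc = Kc × ET₀ = 1.02 × 4.8106 = 4.9068 mm/d
Crop demand D = ETc × 7 d = 4.9068 × 7 = 34.348 mm
D − Pe = 34.348 − 21.2 = 13.148 mm

13.1 mm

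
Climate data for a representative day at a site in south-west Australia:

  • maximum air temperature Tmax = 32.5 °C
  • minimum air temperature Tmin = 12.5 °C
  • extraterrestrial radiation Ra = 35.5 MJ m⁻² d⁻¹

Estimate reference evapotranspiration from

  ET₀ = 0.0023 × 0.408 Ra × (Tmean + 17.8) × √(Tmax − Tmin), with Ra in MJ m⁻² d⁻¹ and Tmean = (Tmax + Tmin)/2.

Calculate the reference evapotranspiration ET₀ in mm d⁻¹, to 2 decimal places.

Tmean = (32.5 + 12.5)/2 = 22.50 °C
0.408 Ra = 0.408 × 35.5 = 14.4840 mm/d equivalent
ET₀ = 0.0023 × 14.4840 × (22.50 + 17.8) × √20.0 = 0.0023 × 14.4840 × 40.30 × 4.4721 = 6.0039 mm/d

6.00 mm d⁻¹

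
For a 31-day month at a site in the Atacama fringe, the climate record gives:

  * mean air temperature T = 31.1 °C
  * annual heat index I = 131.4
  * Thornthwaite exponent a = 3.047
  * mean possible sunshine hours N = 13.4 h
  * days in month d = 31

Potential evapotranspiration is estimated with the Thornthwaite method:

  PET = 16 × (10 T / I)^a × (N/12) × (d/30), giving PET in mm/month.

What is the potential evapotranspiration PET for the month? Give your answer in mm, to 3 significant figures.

255 mm

10T/I = 10 × 31.1 / 131.4 = 2.3668
(10T/I)^a = 2.3668^3.047 = 13.8061
Uncorrected PET = 16 × 13.8061 = 220.898 mm
Correction = (N/12)(d/30) = (13.4/12)(31/30) = 1.1539
PET = 220.898 × 1.1539 = 254.894 mm/month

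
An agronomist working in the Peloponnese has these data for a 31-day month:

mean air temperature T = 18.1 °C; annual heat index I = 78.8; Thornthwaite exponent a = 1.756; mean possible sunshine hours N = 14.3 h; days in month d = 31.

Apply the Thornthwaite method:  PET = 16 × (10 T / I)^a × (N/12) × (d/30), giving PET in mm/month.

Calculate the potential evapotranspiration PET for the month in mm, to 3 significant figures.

84.9 mm

10T/I = 10 × 18.1 / 78.8 = 2.2970
(10T/I)^a = 2.2970^1.756 = 4.3072
Uncorrected PET = 16 × 4.3072 = 68.915 mm
Correction = (N/12)(d/30) = (14.3/12)(31/30) = 1.2314
PET = 68.915 × 1.2314 = 84.862 mm/month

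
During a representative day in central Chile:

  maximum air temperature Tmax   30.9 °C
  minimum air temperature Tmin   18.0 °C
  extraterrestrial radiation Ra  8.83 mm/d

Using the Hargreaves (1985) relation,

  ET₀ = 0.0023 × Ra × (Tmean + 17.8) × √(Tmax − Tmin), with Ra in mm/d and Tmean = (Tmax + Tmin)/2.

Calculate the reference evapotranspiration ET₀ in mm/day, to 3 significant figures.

Tmean = (30.9 + 18.0)/2 = 24.45 °C
ET₀ = 0.0023 × 8.83 × (24.45 + 17.8) × √12.9 = 0.0023 × 8.83 × 42.25 × 3.5917 = 3.0819 mm/d

3.08 mm/day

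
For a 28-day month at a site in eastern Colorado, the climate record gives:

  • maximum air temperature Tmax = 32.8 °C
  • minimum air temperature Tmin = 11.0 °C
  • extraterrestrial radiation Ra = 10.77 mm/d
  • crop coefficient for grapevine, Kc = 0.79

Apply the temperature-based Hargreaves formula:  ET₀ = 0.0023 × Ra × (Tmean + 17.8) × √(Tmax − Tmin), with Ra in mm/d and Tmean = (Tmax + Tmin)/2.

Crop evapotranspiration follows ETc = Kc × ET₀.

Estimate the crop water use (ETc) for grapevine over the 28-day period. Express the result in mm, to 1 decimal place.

101.6 mm

Tmean = (32.8 + 11.0)/2 = 21.90 °C
ET₀ = 0.0023 × 10.77 × (21.90 + 17.8) × √21.8 = 0.0023 × 10.77 × 39.70 × 4.6690 = 4.5915 mm/d
ETc = Kc × ET₀ = 0.79 × 4.5915 = 3.6273 mm/d
Over 28 days: 3.6273 × 28 = 101.564 mm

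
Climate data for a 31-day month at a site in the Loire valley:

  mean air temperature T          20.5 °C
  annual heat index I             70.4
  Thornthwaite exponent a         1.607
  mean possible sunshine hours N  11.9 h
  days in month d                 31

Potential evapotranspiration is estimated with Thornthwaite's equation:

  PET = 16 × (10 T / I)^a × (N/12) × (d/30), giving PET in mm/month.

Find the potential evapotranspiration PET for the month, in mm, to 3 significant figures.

10T/I = 10 × 20.5 / 70.4 = 2.9119
(10T/I)^a = 2.9119^1.607 = 5.5710
Uncorrected PET = 16 × 5.5710 = 89.136 mm
Correction = (N/12)(d/30) = (11.9/12)(31/30) = 1.0247
PET = 89.136 × 1.0247 = 91.338 mm/month

91.3 mm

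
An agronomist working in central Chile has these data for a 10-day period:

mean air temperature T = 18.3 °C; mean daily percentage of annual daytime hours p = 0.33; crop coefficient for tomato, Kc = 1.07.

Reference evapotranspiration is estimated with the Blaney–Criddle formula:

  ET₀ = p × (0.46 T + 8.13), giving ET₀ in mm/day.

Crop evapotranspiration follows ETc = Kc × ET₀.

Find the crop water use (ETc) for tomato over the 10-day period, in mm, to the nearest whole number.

ET₀ = 0.33 × (0.46 × 18.3 + 8.13) = 0.33 × 16.548 = 5.4608 mm/d
ETc = Kc × ET₀ = 1.07 × 5.4608 = 5.8431 mm/d
Over 10 days: 5.8431 × 10 = 58.431 mm

58 mm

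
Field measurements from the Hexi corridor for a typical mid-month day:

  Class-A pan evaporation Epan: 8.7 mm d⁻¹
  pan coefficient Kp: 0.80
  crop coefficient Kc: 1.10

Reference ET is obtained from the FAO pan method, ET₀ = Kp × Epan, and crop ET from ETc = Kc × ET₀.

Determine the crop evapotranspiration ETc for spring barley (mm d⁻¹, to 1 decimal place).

7.7 mm d⁻¹

ET₀ = 0.80 × 8.7 = 6.9600 mm/d
ETc = Kc × ET₀ = 1.10 × 6.9600 = 7.6560 mm/d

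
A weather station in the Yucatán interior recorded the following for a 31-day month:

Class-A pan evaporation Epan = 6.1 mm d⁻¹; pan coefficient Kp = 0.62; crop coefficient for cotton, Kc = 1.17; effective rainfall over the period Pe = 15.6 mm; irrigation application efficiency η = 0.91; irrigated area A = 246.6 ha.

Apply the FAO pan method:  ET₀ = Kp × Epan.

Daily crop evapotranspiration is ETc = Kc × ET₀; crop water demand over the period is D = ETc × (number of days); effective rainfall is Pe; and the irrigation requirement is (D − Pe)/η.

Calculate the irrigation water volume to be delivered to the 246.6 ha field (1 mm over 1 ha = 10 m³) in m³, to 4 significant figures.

329400 m³

ET₀ = 0.62 × 6.1 = 3.7820 mm/d
ETc = Kc × ET₀ = 1.17 × 3.7820 = 4.4249 mm/d
Crop demand D = ETc × 31 d = 4.4249 × 31 = 137.172 mm
D − Pe = 137.172 − 15.6 = 121.572 mm
Gross irrigation = 121.572 / 0.91 = 133.596 mm
Volume = 133.596 mm × 246.6 ha × 10 = 329447.7 m³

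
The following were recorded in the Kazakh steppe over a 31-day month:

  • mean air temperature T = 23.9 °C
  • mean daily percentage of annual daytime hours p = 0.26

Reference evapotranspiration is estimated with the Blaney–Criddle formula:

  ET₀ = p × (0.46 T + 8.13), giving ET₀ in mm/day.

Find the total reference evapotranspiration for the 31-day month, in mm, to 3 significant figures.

154 mm

ET₀ = 0.26 × (0.46 × 23.9 + 8.13) = 0.26 × 19.124 = 4.9722 mm/d
Monthly total = 4.9722 × 31 = 154.138 mm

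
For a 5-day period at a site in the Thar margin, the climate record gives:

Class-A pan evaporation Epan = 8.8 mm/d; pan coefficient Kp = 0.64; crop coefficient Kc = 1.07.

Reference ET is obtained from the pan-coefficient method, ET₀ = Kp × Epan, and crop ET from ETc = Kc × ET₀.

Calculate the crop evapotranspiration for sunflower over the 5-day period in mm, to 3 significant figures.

ET₀ = 0.64 × 8.8 = 5.6320 mm/d
ETc = Kc × ET₀ = 1.07 × 5.6320 = 6.0262 mm/d
Over 5 days: 6.0262 × 5 = 30.131 mm

30.1 mm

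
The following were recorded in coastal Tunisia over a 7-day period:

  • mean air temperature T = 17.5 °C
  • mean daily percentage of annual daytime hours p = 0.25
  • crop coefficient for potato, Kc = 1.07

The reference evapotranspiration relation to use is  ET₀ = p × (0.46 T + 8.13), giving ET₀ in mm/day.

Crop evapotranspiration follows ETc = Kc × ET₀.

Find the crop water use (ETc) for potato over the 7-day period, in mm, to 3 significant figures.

ET₀ = 0.25 × (0.46 × 17.5 + 8.13) = 0.25 × 16.180 = 4.0450 mm/d
ETc = Kc × ET₀ = 1.07 × 4.0450 = 4.3282 mm/d
Over 7 days: 4.3282 × 7 = 30.297 mm

30.3 mm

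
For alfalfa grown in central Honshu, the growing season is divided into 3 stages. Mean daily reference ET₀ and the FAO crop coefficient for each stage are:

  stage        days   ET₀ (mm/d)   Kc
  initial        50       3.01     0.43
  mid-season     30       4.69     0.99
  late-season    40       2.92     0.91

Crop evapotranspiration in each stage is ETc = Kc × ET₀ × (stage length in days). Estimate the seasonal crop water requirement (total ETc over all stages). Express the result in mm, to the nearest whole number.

initial: 0.43 × 3.01 × 50 = 64.72 mm
mid-season: 0.99 × 4.69 × 30 = 139.29 mm
late-season: 0.91 × 2.92 × 40 = 106.29 mm
Seasonal total = 310.30 mm

310 mm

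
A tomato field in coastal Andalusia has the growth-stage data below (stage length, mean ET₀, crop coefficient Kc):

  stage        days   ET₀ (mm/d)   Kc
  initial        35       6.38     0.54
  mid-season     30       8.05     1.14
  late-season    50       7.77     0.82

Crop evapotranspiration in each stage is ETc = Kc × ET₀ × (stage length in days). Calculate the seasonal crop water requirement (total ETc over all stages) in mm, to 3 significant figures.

initial: 0.54 × 6.38 × 35 = 120.58 mm
mid-season: 1.14 × 8.05 × 30 = 275.31 mm
late-season: 0.82 × 7.77 × 50 = 318.57 mm
Seasonal total = 714.46 mm

714 mm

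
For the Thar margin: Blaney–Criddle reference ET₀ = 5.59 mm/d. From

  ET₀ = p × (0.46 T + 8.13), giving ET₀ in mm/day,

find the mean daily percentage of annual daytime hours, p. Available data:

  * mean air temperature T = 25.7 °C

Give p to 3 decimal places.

p = ET₀ / (0.46 T + 8.13) = 5.59 / (0.46 × 25.7 + 8.13) = 5.59 / 19.952 = 0.2802

0.280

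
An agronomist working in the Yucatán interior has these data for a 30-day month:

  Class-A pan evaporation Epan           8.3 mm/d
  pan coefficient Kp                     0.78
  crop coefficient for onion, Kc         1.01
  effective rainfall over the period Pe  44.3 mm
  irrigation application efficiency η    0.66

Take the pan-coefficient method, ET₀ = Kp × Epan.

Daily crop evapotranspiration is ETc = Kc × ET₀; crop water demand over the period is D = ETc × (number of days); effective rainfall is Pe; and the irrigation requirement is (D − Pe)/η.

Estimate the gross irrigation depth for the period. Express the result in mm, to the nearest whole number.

230 mm

ET₀ = 0.78 × 8.3 = 6.4740 mm/d
ETc = Kc × ET₀ = 1.01 × 6.4740 = 6.5387 mm/d
Crop demand D = ETc × 30 d = 6.5387 × 30 = 196.161 mm
D − Pe = 196.161 − 44.3 = 151.861 mm
Gross irrigation = 151.861 / 0.66 = 230.092 mm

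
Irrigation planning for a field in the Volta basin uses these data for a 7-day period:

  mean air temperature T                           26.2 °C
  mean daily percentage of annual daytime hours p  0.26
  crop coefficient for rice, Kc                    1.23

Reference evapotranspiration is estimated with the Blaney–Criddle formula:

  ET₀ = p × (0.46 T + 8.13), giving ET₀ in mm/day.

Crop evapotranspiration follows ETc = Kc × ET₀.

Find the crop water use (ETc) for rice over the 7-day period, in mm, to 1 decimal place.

45.2 mm

ET₀ = 0.26 × (0.46 × 26.2 + 8.13) = 0.26 × 20.182 = 5.2473 mm/d
ETc = Kc × ET₀ = 1.23 × 5.2473 = 6.4542 mm/d
Over 7 days: 6.4542 × 7 = 45.179 mm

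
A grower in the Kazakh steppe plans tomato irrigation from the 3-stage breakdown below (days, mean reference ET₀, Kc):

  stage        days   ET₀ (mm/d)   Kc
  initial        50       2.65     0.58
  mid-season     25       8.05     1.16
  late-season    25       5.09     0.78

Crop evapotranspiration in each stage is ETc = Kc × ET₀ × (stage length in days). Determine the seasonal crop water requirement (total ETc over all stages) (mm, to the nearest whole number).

410 mm

initial: 0.58 × 2.65 × 50 = 76.85 mm
mid-season: 1.16 × 8.05 × 25 = 233.45 mm
late-season: 0.78 × 5.09 × 25 = 99.26 mm
Seasonal total = 409.56 mm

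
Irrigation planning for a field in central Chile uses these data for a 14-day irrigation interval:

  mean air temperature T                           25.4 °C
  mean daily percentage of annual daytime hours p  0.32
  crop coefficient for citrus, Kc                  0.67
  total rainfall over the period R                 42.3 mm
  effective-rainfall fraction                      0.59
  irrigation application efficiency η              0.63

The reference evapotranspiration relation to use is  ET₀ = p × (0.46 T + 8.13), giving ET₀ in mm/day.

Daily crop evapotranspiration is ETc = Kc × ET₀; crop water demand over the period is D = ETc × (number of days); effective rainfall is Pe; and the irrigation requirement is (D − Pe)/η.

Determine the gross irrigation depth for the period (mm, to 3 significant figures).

54.8 mm

ET₀ = 0.32 × (0.46 × 25.4 + 8.13) = 0.32 × 19.814 = 6.3405 mm/d
ETc = Kc × ET₀ = 0.67 × 6.3405 = 4.2481 mm/d
Crop demand D = ETc × 14 d = 4.2481 × 14 = 59.473 mm
Pe = 0.59 × 42.3 = 24.957 mm
D − Pe = 59.473 − 24.957 = 34.516 mm
Gross irrigation = 34.516 / 0.63 = 54.787 mm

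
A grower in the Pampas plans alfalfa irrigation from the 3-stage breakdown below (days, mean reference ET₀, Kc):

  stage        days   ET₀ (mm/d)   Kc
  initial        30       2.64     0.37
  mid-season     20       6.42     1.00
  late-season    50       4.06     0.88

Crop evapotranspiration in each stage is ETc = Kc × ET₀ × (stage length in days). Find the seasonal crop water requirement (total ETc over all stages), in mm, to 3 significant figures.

336 mm

initial: 0.37 × 2.64 × 30 = 29.30 mm
mid-season: 1.00 × 6.42 × 20 = 128.40 mm
late-season: 0.88 × 4.06 × 50 = 178.64 mm
Seasonal total = 336.34 mm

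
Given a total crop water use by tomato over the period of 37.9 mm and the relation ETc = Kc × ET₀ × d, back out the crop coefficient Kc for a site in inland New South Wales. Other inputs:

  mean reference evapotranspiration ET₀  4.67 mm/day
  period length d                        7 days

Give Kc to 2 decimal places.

1.16

ETc = Kc × ET₀ × d  ⇒  Kc = ETc / (ET₀ × d)
Kc = 37.9 / (4.67 × 7) = 37.9 / 32.69 = 1.1594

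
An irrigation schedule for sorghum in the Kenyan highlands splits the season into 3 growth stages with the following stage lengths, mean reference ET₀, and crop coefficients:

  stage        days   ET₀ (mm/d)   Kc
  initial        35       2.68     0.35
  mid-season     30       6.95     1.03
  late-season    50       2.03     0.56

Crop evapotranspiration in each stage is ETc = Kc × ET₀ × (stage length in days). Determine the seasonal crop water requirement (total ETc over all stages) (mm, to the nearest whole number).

initial: 0.35 × 2.68 × 35 = 32.83 mm
mid-season: 1.03 × 6.95 × 30 = 214.76 mm
late-season: 0.56 × 2.03 × 50 = 56.84 mm
Seasonal total = 304.43 mm

304 mm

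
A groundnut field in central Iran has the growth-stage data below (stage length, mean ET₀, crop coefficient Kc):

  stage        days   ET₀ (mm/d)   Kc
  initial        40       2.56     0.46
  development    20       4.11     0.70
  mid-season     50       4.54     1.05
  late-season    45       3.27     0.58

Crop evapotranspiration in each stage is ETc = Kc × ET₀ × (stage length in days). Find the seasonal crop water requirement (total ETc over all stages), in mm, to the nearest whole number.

428 mm

initial: 0.46 × 2.56 × 40 = 47.10 mm
development: 0.70 × 4.11 × 20 = 57.54 mm
mid-season: 1.05 × 4.54 × 50 = 238.35 mm
late-season: 0.58 × 3.27 × 45 = 85.35 mm
Seasonal total = 428.34 mm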